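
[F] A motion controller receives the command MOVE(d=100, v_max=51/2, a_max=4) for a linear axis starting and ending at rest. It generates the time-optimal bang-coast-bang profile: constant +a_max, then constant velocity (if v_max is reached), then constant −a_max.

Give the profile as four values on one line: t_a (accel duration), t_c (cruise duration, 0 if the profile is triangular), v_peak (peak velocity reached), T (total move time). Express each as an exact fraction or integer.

(v_max)²/a_max = (51/2)²/4 = 2601/16
100 < 2601/16 → triangular
v_peak = √(100·4) = √400 = 20
t_a = 20/4 = 5; t_c = 0
T = 2·5 = 10

t_a=5 t_c=0 v_peak=20 T=10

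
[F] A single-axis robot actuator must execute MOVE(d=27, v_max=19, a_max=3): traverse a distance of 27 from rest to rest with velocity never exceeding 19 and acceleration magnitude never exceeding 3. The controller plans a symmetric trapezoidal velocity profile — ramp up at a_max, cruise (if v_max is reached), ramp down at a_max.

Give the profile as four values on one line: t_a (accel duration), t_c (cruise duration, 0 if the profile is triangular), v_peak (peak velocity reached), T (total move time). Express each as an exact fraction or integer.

t_a=3 t_c=0 v_peak=9 T=6

vₘ²/aₘ = 19²/3 = 361/3
27 < 361/3 ⇒ no cruise
v_peak = √(27·3) = √81 = 9
t_a = 9/3 = 3; t_c = 0
T = 2·3 = 6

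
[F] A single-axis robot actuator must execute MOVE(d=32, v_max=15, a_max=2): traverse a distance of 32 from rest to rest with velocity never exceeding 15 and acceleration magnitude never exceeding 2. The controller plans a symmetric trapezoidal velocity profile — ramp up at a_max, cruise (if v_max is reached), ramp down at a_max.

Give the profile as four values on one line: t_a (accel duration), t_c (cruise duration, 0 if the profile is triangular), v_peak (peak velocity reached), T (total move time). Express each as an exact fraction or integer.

vₘ²/aₘ = 15²/2 = 225/2
32 < 225/2 ⇒ no cruise
v_peak = √(32·2) = √64 = 8
t_a = 8/2 = 4; t_c = 0
T = 2·4 = 8

t_a=4 t_c=0 v_peak=8 T=8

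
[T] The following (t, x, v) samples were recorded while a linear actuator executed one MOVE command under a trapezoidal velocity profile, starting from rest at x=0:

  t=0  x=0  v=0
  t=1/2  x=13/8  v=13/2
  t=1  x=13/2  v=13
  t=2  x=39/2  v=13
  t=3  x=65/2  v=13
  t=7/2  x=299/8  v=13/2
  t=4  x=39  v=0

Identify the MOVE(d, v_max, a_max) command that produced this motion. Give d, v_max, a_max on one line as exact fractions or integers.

final state: t=4, x=39, v=0 → d = 39
a_max = (13/2−0)/(1/2−0) = 13
max v = 13 over t∈[1,3] → v_max = 13
check: 13·(1+2) = 39 ✓

d=39 v_max=13 a_max=13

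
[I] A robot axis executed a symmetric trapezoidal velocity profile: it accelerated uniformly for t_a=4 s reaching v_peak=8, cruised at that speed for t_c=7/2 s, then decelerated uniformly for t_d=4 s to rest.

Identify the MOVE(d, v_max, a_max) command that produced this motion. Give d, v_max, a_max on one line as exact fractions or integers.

a_max = 8/4 = 2
d_a = ½·8·4 = 16; d_c = 8·7/2 = 28
d = 2·16 + 28 = 60
t_c = 7/2 > 0 → v_max = v_peak = 8

d=60 v_max=8 a_max=2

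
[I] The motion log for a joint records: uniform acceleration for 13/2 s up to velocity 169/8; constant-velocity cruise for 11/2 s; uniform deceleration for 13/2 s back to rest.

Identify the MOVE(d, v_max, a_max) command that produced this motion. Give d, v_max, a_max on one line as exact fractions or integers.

a_max = (169/8)/(13/2) = 13/4
d_a = ½·169/8·13/2 = 2197/32; d_c = 169/8·11/2 = 1859/16
d = 2·2197/32 + 1859/16 = 507/2
t_c = 11/2 > 0 so v_max = 169/8

d=507/2 v_max=169/8 a_max=13/4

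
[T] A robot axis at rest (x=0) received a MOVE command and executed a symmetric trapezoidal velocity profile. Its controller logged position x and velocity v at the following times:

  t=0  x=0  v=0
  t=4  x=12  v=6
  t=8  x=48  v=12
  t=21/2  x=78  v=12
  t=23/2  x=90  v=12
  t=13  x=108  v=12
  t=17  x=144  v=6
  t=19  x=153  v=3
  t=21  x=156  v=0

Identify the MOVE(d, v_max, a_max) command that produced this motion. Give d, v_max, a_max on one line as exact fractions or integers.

final state: t=21, x=156, v=0 → d = 156
a_max = (6−0)/(4−0) = 3/2
max v = 12 over t∈[8,13] → v_max = 12
check: 12·(8+5) = 156 ✓

d=156 v_max=12 a_max=3/2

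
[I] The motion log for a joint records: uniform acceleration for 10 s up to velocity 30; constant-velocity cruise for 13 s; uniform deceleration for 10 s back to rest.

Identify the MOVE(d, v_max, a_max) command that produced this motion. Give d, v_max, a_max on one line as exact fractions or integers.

d=690 v_max=30 a_max=3

a_max = 30/10 = 3
d_a = ½·30·10 = 150; d_c = 30·13 = 390
d = 2·150 + 390 = 690
t_c = 13 > 0 → v_max = v_peak = 30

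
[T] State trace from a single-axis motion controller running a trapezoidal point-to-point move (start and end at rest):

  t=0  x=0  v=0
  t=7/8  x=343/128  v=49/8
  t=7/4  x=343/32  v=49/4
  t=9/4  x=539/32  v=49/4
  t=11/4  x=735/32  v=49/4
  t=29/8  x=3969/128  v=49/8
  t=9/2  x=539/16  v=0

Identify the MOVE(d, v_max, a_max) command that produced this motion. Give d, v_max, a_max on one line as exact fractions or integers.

d=539/16 v_max=49/4 a_max=7

final state: t=9/2, x=539/16, v=0 → d = 539/16
a_max = (49/8−0)/(7/8−0) = 7
max v = 49/4 over t∈[7/4,11/4] → v_max = 49/4
check: 49/4·(7/4+1) = 539/16 ✓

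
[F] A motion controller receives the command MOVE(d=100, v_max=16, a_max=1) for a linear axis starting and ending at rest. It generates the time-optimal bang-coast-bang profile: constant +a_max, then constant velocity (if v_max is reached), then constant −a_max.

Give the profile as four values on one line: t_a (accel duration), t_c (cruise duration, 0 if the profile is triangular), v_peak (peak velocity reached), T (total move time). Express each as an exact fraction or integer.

t_a=10 t_c=0 v_peak=10 T=20

(v_max)²/a_max = 16²/1 = 256
100 < 256 so t_c = 0
v_peak = √(100·1) = √100 = 10
t_a = 10/1 = 10; t_c = 0
T = 2·10 = 20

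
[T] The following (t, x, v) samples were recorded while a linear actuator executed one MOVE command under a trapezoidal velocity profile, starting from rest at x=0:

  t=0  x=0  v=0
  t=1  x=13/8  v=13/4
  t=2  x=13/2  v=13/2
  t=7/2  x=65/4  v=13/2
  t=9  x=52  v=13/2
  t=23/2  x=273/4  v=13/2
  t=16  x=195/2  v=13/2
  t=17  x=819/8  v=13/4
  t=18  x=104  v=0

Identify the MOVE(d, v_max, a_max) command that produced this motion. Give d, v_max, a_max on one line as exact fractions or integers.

d=104 v_max=13/2 a_max=13/4

final state: t=18, x=104, v=0 → d = 104
a_max = (13/4−0)/(1−0) = 13/4
max v = 13/2 over t∈[2,16] → v_max = 13/2
check: 13/2·(2+14) = 104 ✓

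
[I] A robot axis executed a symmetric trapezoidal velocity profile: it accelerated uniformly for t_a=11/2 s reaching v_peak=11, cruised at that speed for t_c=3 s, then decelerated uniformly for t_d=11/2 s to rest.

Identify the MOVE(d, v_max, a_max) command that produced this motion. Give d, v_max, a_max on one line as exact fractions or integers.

d=187/2 v_max=11 a_max=2

a_max = 11/(11/2) = 2
d_a = ½·11·11/2 = 121/4; d_c = 11·3 = 33
d = 2·121/4 + 33 = 187/2
t_c = 3 > 0 so v_max = 11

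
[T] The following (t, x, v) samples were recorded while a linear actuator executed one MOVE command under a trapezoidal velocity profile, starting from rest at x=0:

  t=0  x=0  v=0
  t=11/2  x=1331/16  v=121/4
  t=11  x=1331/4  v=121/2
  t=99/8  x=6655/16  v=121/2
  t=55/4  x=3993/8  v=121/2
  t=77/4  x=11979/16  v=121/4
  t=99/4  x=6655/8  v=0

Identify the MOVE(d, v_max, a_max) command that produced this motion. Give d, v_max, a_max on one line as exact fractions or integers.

d=6655/8 v_max=121/2 a_max=11/2

final state: t=99/4, x=6655/8, v=0 → d = 6655/8
a_max = (121/4−0)/(11/2−0) = 11/2
max v = 121/2 over t∈[11,55/4] → v_max = 121/2
check: 121/2·(11+11/4) = 6655/8 ✓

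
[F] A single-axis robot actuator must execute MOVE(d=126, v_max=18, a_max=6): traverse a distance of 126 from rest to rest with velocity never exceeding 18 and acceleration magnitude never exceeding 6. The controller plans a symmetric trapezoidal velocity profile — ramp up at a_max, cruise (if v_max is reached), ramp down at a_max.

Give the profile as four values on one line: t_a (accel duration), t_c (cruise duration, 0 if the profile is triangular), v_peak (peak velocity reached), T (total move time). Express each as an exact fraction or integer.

t_a=3 t_c=4 v_peak=18 T=10

(v_max)²/a_max = 18²/6 = 54
126 ≥ 54 → trapezoidal
t_a = 18/6 = 3; v_peak = 18
d_cruise = 126 − 54 = 72; t_c = 72/18 = 4
T = 2·3 + 4 = 10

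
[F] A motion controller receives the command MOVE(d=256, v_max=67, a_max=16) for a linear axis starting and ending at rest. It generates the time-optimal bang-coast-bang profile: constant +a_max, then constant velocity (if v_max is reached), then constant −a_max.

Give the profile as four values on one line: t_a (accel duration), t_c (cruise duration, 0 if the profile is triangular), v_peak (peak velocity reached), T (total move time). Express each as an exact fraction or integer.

vₘ²/aₘ = 67²/16 = 4489/16
256 < 4489/16 ⇒ no cruise
v_peak = √(256·16) = √4096 = 64
t_a = 64/16 = 4; t_c = 0
T = 2·4 = 8

t_a=4 t_c=0 v_peak=64 T=8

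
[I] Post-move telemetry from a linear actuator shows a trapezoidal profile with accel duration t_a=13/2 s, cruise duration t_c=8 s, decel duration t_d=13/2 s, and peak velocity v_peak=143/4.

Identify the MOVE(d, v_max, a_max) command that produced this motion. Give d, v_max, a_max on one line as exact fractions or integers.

d=4147/8 v_max=143/4 a_max=11/2

a_max = (143/4)/(13/2) = 11/2
d_a = ½·143/4·13/2 = 1859/16; d_c = 143/4·8 = 286
d = 2·1859/16 + 286 = 4147/8
t_c = 8 > 0 so v_max = 143/4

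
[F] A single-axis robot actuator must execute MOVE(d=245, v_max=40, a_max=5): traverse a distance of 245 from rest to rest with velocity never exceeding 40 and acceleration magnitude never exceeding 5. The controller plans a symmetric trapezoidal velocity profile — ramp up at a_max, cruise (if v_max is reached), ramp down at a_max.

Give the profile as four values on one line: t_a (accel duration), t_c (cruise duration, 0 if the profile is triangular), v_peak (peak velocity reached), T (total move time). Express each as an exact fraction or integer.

vₘ²/aₘ = 40²/5 = 320
245 < 320 so t_c = 0
v_peak = √(245·5) = √1225 = 35
t_a = 35/5 = 7; t_c = 0
T = 2·7 = 14

t_a=7 t_c=0 v_peak=35 T=14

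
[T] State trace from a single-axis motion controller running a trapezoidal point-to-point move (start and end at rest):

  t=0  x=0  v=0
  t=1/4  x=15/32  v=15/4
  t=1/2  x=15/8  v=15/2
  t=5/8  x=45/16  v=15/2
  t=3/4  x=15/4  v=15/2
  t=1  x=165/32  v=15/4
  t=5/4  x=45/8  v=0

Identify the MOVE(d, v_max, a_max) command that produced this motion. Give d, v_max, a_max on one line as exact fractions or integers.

d=45/8 v_max=15/2 a_max=15

final state: t=5/4, x=45/8, v=0 → d = 45/8
a_max = (15/4−0)/(1/4−0) = 15
max v = 15/2 over t∈[1/2,3/4] → v_max = 15/2
check: 15/2·(1/2+1/4) = 45/8 ✓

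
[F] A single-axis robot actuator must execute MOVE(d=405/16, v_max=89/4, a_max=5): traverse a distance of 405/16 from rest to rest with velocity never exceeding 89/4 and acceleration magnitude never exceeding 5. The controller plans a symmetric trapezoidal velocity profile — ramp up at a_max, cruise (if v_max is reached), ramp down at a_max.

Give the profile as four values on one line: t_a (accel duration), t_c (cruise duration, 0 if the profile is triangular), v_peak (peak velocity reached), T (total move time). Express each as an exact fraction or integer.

vₘ²/aₘ = (89/4)²/5 = 7921/80
405/16 < 7921/80 → triangular
v_peak = √(405/16·5) = √(2025/16) = 45/4
t_a = (45/4)/5 = 9/4; t_c = 0
T = 2·9/4 = 9/2

t_a=9/4 t_c=0 v_peak=45/4 T=9/2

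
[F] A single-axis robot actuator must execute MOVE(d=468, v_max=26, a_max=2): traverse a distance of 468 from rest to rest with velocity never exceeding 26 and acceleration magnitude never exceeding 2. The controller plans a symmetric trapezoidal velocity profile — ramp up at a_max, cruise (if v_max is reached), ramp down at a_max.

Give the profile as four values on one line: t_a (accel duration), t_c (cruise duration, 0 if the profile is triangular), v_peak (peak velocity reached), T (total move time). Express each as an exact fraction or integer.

t_a=13 t_c=5 v_peak=26 T=31

(v_max)²/a_max = 26²/2 = 338
468 ≥ 338 ⇒ cruise phase
t_a = 26/2 = 13; v_peak = 26
d_cruise = 468 − 338 = 130; t_c = 130/26 = 5
T = 2·13 + 5 = 31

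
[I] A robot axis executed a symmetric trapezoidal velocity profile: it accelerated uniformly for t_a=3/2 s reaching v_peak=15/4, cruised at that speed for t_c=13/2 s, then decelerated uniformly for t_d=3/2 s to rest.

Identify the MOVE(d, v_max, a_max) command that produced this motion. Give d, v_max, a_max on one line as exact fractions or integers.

a_max = (15/4)/(3/2) = 5/2
d_a = ½·15/4·3/2 = 45/16; d_c = 15/4·13/2 = 195/8
d = 2·45/16 + 195/8 = 30
t_c = 13/2 > 0 ⇒ limit active, v_max = 15/4

d=30 v_max=15/4 a_max=5/2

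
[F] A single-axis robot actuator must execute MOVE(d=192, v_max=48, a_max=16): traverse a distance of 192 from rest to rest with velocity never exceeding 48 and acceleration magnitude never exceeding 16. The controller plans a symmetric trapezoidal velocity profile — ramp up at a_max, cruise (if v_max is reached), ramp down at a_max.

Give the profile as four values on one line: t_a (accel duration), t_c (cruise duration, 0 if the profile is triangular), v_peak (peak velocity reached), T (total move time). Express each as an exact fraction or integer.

t_a=3 t_c=1 v_peak=48 T=7

(v_max)²/a_max = 48²/16 = 144
192 ≥ 144 so v_max reached
t_a = 48/16 = 3; v_peak = 48
d_cruise = 192 − 144 = 48; t_c = 48/48 = 1
T = 2·3 + 1 = 7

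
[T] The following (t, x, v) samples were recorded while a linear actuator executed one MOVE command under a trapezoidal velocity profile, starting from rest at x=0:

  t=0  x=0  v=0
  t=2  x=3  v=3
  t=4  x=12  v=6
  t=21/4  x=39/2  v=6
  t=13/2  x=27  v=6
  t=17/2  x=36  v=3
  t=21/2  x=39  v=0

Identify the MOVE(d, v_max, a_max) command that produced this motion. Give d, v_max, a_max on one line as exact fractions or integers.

final state: t=21/2, x=39, v=0 → d = 39
a_max = (3−0)/(2−0) = 3/2
max v = 6 over t∈[4,13/2] → v_max = 6
check: 6·(4+5/2) = 39 ✓

d=39 v_max=6 a_max=3/2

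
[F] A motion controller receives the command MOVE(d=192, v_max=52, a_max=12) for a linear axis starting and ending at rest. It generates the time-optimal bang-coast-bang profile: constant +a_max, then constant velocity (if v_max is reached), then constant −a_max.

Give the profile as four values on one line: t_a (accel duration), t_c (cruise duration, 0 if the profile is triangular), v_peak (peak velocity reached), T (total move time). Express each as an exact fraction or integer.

v_max²/a_max = 52²/12 = 676/3
192 < 676/3 so t_c = 0
v_peak = √(192·12) = √2304 = 48
t_a = 48/12 = 4; t_c = 0
T = 2·4 = 8

t_a=4 t_c=0 v_peak=48 T=8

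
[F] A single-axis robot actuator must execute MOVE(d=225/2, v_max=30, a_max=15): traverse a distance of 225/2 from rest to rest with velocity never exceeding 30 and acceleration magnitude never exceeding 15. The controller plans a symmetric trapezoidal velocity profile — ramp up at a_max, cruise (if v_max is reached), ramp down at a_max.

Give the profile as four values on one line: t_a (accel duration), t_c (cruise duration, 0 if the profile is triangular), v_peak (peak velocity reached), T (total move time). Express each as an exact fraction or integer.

v_max²/a_max = 30²/15 = 60
225/2 ≥ 60 so v_max reached
t_a = 30/15 = 2; v_peak = 30
d_cruise = 225/2 − 60 = 105/2; t_c = (105/2)/30 = 7/4
T = 2·2 + 7/4 = 23/4

t_a=2 t_c=7/4 v_peak=30 T=23/4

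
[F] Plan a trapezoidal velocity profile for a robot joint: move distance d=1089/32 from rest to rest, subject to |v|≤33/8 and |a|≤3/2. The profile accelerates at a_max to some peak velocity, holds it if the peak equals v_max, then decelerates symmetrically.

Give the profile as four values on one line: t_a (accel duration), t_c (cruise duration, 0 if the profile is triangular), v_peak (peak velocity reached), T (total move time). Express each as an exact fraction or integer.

t_a=11/4 t_c=11/2 v_peak=33/8 T=11

v_max²/a_max = (33/8)²/(3/2) = 363/32
1089/32 ≥ 363/32 so v_max reached
t_a = (33/8)/(3/2) = 11/4; v_peak = 33/8
d_cruise = 1089/32 − 363/32 = 363/16; t_c = (363/16)/(33/8) = 11/2
T = 2·11/4 + 11/2 = 11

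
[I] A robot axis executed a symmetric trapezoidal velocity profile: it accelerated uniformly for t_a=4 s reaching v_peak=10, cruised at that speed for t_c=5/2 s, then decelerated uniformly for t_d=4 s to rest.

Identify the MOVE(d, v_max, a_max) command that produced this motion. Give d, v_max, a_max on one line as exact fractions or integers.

d=65 v_max=10 a_max=5/2

a_max = 10/4 = 5/2
d_a = ½·10·4 = 20; d_c = 10·5/2 = 25
d = 2·20 + 25 = 65
t_c = 5/2 > 0 → v_max = v_peak = 10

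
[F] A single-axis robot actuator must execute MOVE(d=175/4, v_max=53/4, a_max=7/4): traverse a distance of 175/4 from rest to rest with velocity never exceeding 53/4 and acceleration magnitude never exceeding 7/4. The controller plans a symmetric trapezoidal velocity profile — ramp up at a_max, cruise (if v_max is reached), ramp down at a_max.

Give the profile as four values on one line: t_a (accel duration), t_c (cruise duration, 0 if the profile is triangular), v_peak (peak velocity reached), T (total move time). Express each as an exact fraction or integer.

vₘ²/aₘ = (53/4)²/(7/4) = 2809/28
175/4 < 2809/28 so t_c = 0
v_peak = √(175/4·7/4) = √(1225/16) = 35/4
t_a = (35/4)/(7/4) = 5; t_c = 0
T = 2·5 = 10

t_a=5 t_c=0 v_peak=35/4 T=10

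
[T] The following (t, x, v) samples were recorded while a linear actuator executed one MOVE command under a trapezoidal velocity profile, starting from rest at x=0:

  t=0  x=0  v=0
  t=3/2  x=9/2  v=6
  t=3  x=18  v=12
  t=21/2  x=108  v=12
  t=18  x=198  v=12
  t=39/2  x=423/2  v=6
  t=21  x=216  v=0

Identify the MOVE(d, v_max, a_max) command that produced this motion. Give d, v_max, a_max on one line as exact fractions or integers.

d=216 v_max=12 a_max=4

final state: t=21, x=216, v=0 → d = 216
a_max = (6−0)/(3/2−0) = 4
max v = 12 over t∈[3,18] → v_max = 12
check: 12·(3+15) = 216 ✓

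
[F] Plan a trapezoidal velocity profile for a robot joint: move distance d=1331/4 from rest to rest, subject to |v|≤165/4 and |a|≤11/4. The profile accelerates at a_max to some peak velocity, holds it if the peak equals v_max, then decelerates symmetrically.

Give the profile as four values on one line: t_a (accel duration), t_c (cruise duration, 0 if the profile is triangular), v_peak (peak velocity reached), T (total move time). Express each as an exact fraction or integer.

(v_max)²/a_max = (165/4)²/(11/4) = 2475/4
1331/4 < 2475/4 → triangular
v_peak = √(1331/4·11/4) = √(14641/16) = 121/4
t_a = (121/4)/(11/4) = 11; t_c = 0
T = 2·11 = 22

t_a=11 t_c=0 v_peak=121/4 T=22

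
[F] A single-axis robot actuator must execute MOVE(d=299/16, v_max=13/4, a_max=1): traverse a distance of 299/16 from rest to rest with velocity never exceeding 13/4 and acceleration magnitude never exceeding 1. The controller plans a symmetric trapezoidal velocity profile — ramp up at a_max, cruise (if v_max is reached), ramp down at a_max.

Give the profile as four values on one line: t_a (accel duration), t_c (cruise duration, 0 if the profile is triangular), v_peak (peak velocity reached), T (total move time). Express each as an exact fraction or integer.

(v_max)²/a_max = (13/4)²/1 = 169/16
299/16 ≥ 169/16 → trapezoidal
t_a = (13/4)/1 = 13/4; v_peak = 13/4
d_cruise = 299/16 − 169/16 = 65/8; t_c = (65/8)/(13/4) = 5/2
T = 2·13/4 + 5/2 = 9

t_a=13/4 t_c=5/2 v_peak=13/4 T=9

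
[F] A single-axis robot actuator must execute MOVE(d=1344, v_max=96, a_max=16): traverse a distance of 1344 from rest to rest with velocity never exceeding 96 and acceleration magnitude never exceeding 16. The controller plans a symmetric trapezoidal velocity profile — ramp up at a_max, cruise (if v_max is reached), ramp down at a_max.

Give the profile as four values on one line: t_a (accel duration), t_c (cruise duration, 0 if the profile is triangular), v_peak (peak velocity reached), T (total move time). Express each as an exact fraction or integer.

t_a=6 t_c=8 v_peak=96 T=20

vₘ²/aₘ = 96²/16 = 576
1344 ≥ 576 ⇒ cruise phase
t_a = 96/16 = 6; v_peak = 96
d_cruise = 1344 − 576 = 768; t_c = 768/96 = 8
T = 2·6 + 8 = 20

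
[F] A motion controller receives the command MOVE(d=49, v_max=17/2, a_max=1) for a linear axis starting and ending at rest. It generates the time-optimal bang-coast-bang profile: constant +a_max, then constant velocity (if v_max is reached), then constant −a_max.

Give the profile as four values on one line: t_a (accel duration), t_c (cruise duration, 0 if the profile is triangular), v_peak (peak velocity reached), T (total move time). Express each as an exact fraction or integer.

t_a=7 t_c=0 v_peak=7 T=14

vₘ²/aₘ = (17/2)²/1 = 289/4
49 < 289/4 → triangular
v_peak = √(49·1) = √49 = 7
t_a = 7/1 = 7; t_c = 0
T = 2·7 = 14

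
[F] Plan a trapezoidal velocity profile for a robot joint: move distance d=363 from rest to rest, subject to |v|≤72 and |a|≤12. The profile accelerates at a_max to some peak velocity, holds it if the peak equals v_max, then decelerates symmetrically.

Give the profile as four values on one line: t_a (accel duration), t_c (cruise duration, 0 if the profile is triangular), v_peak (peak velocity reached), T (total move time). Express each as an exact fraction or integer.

(v_max)²/a_max = 72²/12 = 432
363 < 432 → triangular
v_peak = √(363·12) = √4356 = 66
t_a = 66/12 = 11/2; t_c = 0
T = 2·11/2 = 11

t_a=11/2 t_c=0 v_peak=66 T=11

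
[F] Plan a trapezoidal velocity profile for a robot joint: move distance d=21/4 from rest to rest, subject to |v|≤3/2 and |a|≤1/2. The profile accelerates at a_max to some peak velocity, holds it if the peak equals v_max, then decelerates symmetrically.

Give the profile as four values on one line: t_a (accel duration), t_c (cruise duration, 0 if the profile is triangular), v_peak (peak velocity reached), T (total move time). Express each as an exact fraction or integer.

vₘ²/aₘ = (3/2)²/(1/2) = 9/2
21/4 ≥ 9/2 ⇒ cruise phase
t_a = (3/2)/(1/2) = 3; v_peak = 3/2
d_cruise = 21/4 − 9/2 = 3/4; t_c = (3/4)/(3/2) = 1/2
T = 2·3 + 1/2 = 13/2

t_a=3 t_c=1/2 v_peak=3/2 T=13/2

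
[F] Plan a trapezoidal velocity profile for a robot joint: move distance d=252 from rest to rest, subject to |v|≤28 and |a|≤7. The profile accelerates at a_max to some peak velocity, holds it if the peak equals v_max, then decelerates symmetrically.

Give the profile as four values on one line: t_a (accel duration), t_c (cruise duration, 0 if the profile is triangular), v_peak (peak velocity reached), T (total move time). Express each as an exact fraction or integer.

v_max²/a_max = 28²/7 = 112
252 ≥ 112 ⇒ cruise phase
t_a = 28/7 = 4; v_peak = 28
d_cruise = 252 − 112 = 140; t_c = 140/28 = 5
T = 2·4 + 5 = 13

t_a=4 t_c=5 v_peak=28 T=13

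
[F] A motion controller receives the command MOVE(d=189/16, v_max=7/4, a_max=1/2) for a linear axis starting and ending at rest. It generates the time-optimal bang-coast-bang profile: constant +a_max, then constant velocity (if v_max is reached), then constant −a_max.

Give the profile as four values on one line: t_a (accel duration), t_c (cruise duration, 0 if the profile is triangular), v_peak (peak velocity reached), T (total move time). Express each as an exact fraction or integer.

vₘ²/aₘ = (7/4)²/(1/2) = 49/8
189/16 ≥ 49/8 → trapezoidal
t_a = (7/4)/(1/2) = 7/2; v_peak = 7/4
d_cruise = 189/16 − 49/8 = 91/16; t_c = (91/16)/(7/4) = 13/4
T = 2·7/2 + 13/4 = 41/4

t_a=7/2 t_c=13/4 v_peak=7/4 T=41/4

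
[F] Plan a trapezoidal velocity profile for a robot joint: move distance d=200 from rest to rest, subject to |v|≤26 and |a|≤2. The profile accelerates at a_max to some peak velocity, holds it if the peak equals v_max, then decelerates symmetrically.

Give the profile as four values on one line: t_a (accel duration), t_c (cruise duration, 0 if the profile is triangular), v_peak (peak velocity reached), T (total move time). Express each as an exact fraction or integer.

(v_max)²/a_max = 26²/2 = 338
200 < 338 ⇒ no cruise
v_peak = √(200·2) = √400 = 20
t_a = 20/2 = 10; t_c = 0
T = 2·10 = 20

t_a=10 t_c=0 v_peak=20 T=20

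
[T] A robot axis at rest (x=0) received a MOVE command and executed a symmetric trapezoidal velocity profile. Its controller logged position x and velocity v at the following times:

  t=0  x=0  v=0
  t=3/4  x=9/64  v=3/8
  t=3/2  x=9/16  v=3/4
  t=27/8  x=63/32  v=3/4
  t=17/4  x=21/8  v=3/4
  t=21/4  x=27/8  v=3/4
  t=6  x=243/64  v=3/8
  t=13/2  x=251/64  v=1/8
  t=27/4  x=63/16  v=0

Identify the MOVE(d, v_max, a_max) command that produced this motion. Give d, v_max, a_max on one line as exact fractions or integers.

d=63/16 v_max=3/4 a_max=1/2

final state: t=27/4, x=63/16, v=0 → d = 63/16
a_max = (3/8−0)/(3/4−0) = 1/2
max v = 3/4 over t∈[3/2,21/4] → v_max = 3/4
check: 3/4·(3/2+15/4) = 63/16 ✓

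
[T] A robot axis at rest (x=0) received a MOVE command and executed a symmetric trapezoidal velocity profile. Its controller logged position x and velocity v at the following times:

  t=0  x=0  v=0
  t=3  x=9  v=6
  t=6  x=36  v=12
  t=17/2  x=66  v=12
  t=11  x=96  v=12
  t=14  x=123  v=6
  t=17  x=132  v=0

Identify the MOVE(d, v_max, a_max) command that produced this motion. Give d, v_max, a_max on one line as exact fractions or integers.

d=132 v_max=12 a_max=2

final state: t=17, x=132, v=0 → d = 132
a_max = (6−0)/(3−0) = 2
max v = 12 over t∈[6,11] → v_max = 12
check: 12·(6+5) = 132 ✓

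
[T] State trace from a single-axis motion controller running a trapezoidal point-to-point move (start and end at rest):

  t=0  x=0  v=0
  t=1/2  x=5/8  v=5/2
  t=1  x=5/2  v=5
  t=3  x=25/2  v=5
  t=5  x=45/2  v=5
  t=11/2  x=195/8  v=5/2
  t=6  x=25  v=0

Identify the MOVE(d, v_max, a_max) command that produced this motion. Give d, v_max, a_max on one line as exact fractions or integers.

d=25 v_max=5 a_max=5

final state: t=6, x=25, v=0 → d = 25
a_max = (5/2−0)/(1/2−0) = 5
max v = 5 over t∈[1,5] → v_max = 5
check: 5·(1+4) = 25 ✓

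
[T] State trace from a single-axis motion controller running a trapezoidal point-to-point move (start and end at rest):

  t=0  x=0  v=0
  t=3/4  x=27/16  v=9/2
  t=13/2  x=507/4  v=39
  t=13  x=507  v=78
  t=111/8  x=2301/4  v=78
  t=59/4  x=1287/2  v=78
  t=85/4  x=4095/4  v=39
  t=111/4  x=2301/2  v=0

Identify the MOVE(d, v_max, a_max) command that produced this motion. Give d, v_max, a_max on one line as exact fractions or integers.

final state: t=111/4, x=2301/2, v=0 → d = 2301/2
a_max = (9/2−0)/(3/4−0) = 6
max v = 78 over t∈[13,59/4] → v_max = 78
check: 78·(13+7/4) = 2301/2 ✓

d=2301/2 v_max=78 a_max=6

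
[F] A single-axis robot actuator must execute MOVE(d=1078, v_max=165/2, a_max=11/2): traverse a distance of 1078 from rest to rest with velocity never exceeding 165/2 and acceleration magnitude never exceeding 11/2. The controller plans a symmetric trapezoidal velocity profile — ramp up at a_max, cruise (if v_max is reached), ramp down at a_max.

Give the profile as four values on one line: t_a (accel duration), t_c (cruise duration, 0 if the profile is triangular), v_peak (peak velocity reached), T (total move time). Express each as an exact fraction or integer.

(v_max)²/a_max = (165/2)²/(11/2) = 2475/2
1078 < 2475/2 so t_c = 0
v_peak = √(1078·11/2) = √5929 = 77
t_a = 77/(11/2) = 14; t_c = 0
T = 2·14 = 28

t_a=14 t_c=0 v_peak=77 T=28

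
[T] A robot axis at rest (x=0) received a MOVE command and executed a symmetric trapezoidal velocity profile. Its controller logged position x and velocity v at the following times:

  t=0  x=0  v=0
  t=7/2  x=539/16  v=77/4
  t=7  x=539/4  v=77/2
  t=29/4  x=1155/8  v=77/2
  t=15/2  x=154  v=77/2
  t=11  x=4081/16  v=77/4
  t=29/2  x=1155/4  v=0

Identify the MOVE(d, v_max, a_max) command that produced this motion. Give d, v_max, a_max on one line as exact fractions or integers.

d=1155/4 v_max=77/2 a_max=11/2

final state: t=29/2, x=1155/4, v=0 → d = 1155/4
a_max = (77/4−0)/(7/2−0) = 11/2
max v = 77/2 over t∈[7,15/2] → v_max = 77/2
check: 77/2·(7+1/2) = 1155/4 ✓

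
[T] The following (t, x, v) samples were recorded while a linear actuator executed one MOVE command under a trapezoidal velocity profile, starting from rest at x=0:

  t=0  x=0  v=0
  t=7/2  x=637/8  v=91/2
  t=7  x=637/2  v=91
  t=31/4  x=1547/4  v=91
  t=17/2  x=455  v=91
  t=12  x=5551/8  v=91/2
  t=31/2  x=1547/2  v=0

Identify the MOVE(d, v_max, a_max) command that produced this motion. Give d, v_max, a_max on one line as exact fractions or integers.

final state: t=31/2, x=1547/2, v=0 → d = 1547/2
a_max = (91/2−0)/(7/2−0) = 13
max v = 91 over t∈[7,17/2] → v_max = 91
check: 91·(7+3/2) = 1547/2 ✓

d=1547/2 v_max=91 a_max=13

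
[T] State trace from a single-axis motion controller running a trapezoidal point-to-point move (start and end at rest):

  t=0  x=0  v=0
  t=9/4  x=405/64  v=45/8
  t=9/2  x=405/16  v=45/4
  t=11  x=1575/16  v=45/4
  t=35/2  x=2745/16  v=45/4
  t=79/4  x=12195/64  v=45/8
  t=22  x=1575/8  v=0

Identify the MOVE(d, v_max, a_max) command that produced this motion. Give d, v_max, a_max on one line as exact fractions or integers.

d=1575/8 v_max=45/4 a_max=5/2

final state: t=22, x=1575/8, v=0 → d = 1575/8
a_max = (45/8−0)/(9/4−0) = 5/2
max v = 45/4 over t∈[9/2,35/2] → v_max = 45/4
check: 45/4·(9/2+13) = 1575/8 ✓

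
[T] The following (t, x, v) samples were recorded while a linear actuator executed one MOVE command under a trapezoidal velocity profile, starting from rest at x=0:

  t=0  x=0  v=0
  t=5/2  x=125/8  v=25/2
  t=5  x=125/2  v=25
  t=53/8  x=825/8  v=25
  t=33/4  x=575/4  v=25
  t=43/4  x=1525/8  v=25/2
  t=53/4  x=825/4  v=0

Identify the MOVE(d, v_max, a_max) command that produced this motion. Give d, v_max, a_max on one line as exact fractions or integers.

final state: t=53/4, x=825/4, v=0 → d = 825/4
a_max = (25/2−0)/(5/2−0) = 5
max v = 25 over t∈[5,33/4] → v_max = 25
check: 25·(5+13/4) = 825/4 ✓

d=825/4 v_max=25 a_max=5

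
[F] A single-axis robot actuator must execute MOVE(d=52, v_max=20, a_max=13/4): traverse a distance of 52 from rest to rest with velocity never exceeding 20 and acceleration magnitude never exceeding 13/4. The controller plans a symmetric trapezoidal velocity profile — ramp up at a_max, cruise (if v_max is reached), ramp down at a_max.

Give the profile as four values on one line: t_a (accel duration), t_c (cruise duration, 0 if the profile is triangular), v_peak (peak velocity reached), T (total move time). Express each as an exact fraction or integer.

t_a=4 t_c=0 v_peak=13 T=8

v_max²/a_max = 20²/(13/4) = 1600/13
52 < 1600/13 so t_c = 0
v_peak = √(52·13/4) = √169 = 13
t_a = 13/(13/4) = 4; t_c = 0
T = 2·4 = 8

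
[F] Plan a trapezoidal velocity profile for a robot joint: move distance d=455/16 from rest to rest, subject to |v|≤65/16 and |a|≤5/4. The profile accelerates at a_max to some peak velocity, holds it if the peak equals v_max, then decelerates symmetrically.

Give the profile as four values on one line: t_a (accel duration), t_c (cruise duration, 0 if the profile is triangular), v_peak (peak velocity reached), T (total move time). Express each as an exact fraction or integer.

v_max²/a_max = (65/16)²/(5/4) = 845/64
455/16 ≥ 845/64 ⇒ cruise phase
t_a = (65/16)/(5/4) = 13/4; v_peak = 65/16
d_cruise = 455/16 − 845/64 = 975/64; t_c = (975/64)/(65/16) = 15/4
T = 2·13/4 + 15/4 = 41/4

t_a=13/4 t_c=15/4 v_peak=65/16 T=41/4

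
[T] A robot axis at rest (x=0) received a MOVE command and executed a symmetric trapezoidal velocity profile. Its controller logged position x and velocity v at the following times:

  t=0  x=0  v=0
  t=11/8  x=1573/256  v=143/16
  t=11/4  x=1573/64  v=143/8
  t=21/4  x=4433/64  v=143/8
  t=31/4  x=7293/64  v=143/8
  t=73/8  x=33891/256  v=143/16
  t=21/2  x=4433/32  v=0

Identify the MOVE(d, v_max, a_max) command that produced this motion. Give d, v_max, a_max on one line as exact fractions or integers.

final state: t=21/2, x=4433/32, v=0 → d = 4433/32
a_max = (143/16−0)/(11/8−0) = 13/2
max v = 143/8 over t∈[11/4,31/4] → v_max = 143/8
check: 143/8·(11/4+5) = 4433/32 ✓

d=4433/32 v_max=143/8 a_max=13/2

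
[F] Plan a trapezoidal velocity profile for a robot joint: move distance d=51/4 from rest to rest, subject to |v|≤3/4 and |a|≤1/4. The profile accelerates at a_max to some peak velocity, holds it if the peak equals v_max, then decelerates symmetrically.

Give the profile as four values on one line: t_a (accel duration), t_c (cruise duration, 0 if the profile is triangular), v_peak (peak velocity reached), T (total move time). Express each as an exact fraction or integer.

vₘ²/aₘ = (3/4)²/(1/4) = 9/4
51/4 ≥ 9/4 ⇒ cruise phase
t_a = (3/4)/(1/4) = 3; v_peak = 3/4
d_cruise = 51/4 − 9/4 = 21/2; t_c = (21/2)/(3/4) = 14
T = 2·3 + 14 = 20

t_a=3 t_c=14 v_peak=3/4 T=20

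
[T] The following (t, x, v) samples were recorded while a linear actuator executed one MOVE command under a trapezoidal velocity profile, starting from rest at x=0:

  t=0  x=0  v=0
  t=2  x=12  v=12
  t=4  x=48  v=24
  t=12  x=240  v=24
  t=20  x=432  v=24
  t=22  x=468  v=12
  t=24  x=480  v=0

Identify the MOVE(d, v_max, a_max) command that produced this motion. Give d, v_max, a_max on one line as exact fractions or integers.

final state: t=24, x=480, v=0 → d = 480
a_max = (12−0)/(2−0) = 6
max v = 24 over t∈[4,20] → v_max = 24
check: 24·(4+16) = 480 ✓

d=480 v_max=24 a_max=6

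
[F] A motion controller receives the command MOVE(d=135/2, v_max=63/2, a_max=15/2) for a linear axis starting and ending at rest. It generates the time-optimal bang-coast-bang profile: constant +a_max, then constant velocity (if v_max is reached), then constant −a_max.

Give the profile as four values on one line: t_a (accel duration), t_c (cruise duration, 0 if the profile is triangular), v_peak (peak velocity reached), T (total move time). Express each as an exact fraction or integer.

v_max²/a_max = (63/2)²/(15/2) = 1323/10
135/2 < 1323/10 → triangular
v_peak = √(135/2·15/2) = √(2025/4) = 45/2
t_a = (45/2)/(15/2) = 3; t_c = 0
T = 2·3 = 6

t_a=3 t_c=0 v_peak=45/2 T=6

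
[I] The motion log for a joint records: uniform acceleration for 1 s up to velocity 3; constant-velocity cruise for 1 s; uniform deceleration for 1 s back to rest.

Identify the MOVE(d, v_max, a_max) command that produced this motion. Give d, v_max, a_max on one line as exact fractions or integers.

a_max = 3/1 = 3
d_a = ½·3·1 = 3/2; d_c = 3·1 = 3
d = 2·3/2 + 3 = 6
t_c = 1 > 0 so v_max = 3

d=6 v_max=3 a_max=3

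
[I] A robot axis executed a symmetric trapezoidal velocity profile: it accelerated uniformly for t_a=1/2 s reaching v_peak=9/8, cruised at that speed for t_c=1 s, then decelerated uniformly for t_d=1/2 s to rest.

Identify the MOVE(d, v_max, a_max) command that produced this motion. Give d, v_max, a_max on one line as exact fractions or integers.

d=27/16 v_max=9/8 a_max=9/4

a_max = (9/8)/(1/2) = 9/4
d_a = ½·9/8·1/2 = 9/32; d_c = 9/8·1 = 9/8
d = 2·9/32 + 9/8 = 27/16
t_c = 1 > 0 so v_max = 9/8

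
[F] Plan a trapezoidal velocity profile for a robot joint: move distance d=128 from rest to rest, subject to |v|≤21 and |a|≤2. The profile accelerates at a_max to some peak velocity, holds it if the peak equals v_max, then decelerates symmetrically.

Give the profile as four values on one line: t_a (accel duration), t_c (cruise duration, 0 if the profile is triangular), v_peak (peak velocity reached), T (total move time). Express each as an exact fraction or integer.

(v_max)²/a_max = 21²/2 = 441/2
128 < 441/2 so t_c = 0
v_peak = √(128·2) = √256 = 16
t_a = 16/2 = 8; t_c = 0
T = 2·8 = 16

t_a=8 t_c=0 v_peak=16 T=16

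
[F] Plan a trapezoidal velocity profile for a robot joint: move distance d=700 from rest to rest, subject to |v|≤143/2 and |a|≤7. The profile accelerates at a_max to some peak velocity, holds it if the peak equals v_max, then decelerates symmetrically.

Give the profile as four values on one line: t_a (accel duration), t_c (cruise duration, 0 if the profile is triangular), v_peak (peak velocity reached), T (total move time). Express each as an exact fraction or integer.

t_a=10 t_c=0 v_peak=70 T=20

v_max²/a_max = (143/2)²/7 = 20449/28
700 < 20449/28 so t_c = 0
v_peak = √(700·7) = √4900 = 70
t_a = 70/7 = 10; t_c = 0
T = 2·10 = 20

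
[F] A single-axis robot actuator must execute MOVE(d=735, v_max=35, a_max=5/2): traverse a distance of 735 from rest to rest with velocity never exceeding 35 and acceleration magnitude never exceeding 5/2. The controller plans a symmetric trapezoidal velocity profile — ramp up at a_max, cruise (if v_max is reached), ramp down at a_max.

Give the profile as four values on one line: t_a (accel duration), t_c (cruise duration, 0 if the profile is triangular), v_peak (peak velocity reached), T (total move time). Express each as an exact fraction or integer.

(v_max)²/a_max = 35²/(5/2) = 490
735 ≥ 490 so v_max reached
t_a = 35/(5/2) = 14; v_peak = 35
d_cruise = 735 − 490 = 245; t_c = 245/35 = 7
T = 2·14 + 7 = 35

t_a=14 t_c=7 v_peak=35 T=35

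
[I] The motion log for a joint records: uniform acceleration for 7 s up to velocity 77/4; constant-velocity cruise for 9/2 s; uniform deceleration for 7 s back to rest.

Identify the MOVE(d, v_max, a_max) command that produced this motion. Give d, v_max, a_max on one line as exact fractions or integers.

a_max = (77/4)/7 = 11/4
d_a = ½·77/4·7 = 539/8; d_c = 77/4·9/2 = 693/8
d = 2·539/8 + 693/8 = 1771/8
t_c = 9/2 > 0 so v_max = 77/4

d=1771/8 v_max=77/4 a_max=11/4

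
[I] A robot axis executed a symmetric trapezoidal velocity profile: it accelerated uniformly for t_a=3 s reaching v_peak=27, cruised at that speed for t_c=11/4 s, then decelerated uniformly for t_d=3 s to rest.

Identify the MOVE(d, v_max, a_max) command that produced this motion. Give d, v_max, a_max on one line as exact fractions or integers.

d=621/4 v_max=27 a_max=9

a_max = 27/3 = 9
d_a = ½·27·3 = 81/2; d_c = 27·11/4 = 297/4
d = 2·81/2 + 297/4 = 621/4
t_c = 11/4 > 0 so v_max = 27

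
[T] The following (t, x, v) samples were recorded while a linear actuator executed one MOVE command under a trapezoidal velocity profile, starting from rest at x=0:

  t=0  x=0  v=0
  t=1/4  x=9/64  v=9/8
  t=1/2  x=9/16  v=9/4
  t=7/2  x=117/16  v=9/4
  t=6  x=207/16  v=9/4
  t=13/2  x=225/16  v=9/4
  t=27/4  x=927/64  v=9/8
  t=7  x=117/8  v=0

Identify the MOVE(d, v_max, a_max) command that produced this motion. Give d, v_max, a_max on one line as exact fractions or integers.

final state: t=7, x=117/8, v=0 → d = 117/8
a_max = (9/8−0)/(1/4−0) = 9/2
max v = 9/4 over t∈[1/2,13/2] → v_max = 9/4
check: 9/4·(1/2+6) = 117/8 ✓

d=117/8 v_max=9/4 a_max=9/2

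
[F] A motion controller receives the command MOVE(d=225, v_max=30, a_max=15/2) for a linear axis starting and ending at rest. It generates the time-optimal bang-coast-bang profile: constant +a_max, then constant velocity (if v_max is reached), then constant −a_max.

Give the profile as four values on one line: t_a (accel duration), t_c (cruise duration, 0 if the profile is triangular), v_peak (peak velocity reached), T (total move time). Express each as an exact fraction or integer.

vₘ²/aₘ = 30²/(15/2) = 120
225 ≥ 120 → trapezoidal
t_a = 30/(15/2) = 4; v_peak = 30
d_cruise = 225 − 120 = 105; t_c = 105/30 = 7/2
T = 2·4 + 7/2 = 23/2

t_a=4 t_c=7/2 v_peak=30 T=23/2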